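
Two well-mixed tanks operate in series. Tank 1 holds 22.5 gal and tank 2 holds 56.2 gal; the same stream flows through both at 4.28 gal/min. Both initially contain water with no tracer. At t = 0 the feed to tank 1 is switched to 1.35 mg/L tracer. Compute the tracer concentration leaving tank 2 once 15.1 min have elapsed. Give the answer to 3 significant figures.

0.688 mg/L

Species balance on tank i: dCᵢ/dt = (Cᵢ₋₁ − Cᵢ)/τᵢ with τᵢ = Vᵢ/Q.
τ₁ = 22.5/4.28 = 5.2570 min; τ₂ = 56.2/4.28 = 13.131 min.
Tank 1: C₁ = C_in(1 − e^(−t/τ₁)). Tank 2 (τ₁ ≠ τ₂): C₂ = C_in[1 − (τ₁ e^(−t/τ₁) − τ₂ e^(−t/τ₂))/(τ₁ − τ₂)].
At t = 15.1: e^(−t/τ₁) = 0.056566, e^(−t/τ₂) = 0.31665.
C₂ = 1.35·[1 − (5.2570·0.056566 − 13.131·0.31665)/(-7.8738)] = 1.35·0.50971 = 0.68810 mg/L.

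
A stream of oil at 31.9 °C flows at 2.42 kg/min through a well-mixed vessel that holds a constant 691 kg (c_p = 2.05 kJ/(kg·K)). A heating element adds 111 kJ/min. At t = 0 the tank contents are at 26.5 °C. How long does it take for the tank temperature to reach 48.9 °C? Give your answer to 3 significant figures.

M c_p dT/dt = ṁ c_p (T_in − T) + Q̇.
τ = M/ṁ = 285.54 min; T_ss = T_in + Q̇/(ṁ c_p) = 54.275 °C.
T(t) = T_ss + (T₀ − T_ss) e^(−t/τ). Set T = 48.9:
e^(−t/τ) = (48.9 − 54.275)/(26.5 − 54.275) = 0.19351
t = −285.54 · ln(0.19351) = 468.98 min.

469 min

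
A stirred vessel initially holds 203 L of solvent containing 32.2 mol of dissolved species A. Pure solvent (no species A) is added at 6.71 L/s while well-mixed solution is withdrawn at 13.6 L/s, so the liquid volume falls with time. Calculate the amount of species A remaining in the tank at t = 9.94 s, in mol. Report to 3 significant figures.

14.3 mol

Total volume: dV/dt = Q_in − Q_out = -6.8900 L/s, so V(t) = 203 − 6.8900 t and V(9.94) = 134.51 L.
Solute balance: dm/dt = 0 − Q_out C = −Q_out m/V(t).
dm/m = −Q_out dt/(V₀ − 6.8900 t); integrating gives ln(m/m₀) = −(Q_out/(Q_in−Q_out)) ln(V/V₀).
m = m₀ (V₀/V)^(Q_out/(Q_in−Q_out)) = 32.2 × (203/134.51)^(-1.9739) = 14.291 mol.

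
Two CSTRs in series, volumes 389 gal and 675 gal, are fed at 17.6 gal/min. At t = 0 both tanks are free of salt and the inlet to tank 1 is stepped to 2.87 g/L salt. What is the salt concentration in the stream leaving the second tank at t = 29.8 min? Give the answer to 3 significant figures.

Species balance on tank i: dCᵢ/dt = (Cᵢ₋₁ − Cᵢ)/τᵢ with τᵢ = Vᵢ/Q.
τ₁ = 389/17.6 = 22.102 min; τ₂ = 675/17.6 = 38.352 min.
Solving the cascade with C₁(0)=C₂(0)=0 gives C₂(t) = C_in[1 − (τ₁ e^(−t/τ₁) − τ₂ e^(−t/τ₂))/(τ₁ − τ₂)].
At t = 29.8: e^(−t/τ₁) = 0.25969, e^(−t/τ₂) = 0.45978.
C₂ = 2.87·[1 − (22.102·0.25969 − 38.352·0.45978)/(-16.250)] = 2.87·0.26807 = 0.76935 g/L.

0.769 g/L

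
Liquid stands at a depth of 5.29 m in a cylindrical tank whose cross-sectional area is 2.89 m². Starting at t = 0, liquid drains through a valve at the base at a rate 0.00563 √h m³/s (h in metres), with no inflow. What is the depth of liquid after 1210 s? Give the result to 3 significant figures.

With no inflow, A dh/dt = −0.00563 √h.
∫ h^(−1/2) dh = −(0.00563/A) ∫ dt, giving 2√h = 2√h₀ − (0.00563/A) t.
√h = √5.29 − 0.00563·1210/(2·2.89) = 2.3000 − 1.1786 = 1.1214.
h = 1.1214² = 1.2575 m.

1.26 m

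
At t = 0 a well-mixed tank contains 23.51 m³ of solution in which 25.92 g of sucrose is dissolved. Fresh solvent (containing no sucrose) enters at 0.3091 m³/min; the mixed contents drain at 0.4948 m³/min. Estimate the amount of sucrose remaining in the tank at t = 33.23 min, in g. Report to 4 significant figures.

Let m(t) be the amount of sucrose. Volume: V(t) = V₀ + (Q_in − Q_out) t = 23.51 − 0.185700 t; V(33.23) = 17.3392 m³.
Species balance (pure solvent in): dm/dt = −Q_out · m/V(t).
Separate: dm/m = −Q_out dt/V(t) ⇒ ln(m/m₀) = −(Q_out/(Q_in−Q_out)) ln(V/V₀).
m = m₀ (V₀/V)^(Q_out/(Q_in−Q_out)) = 25.92 × (23.51/17.3392)^(-2.66451) = 11.5166 g.

11.52 g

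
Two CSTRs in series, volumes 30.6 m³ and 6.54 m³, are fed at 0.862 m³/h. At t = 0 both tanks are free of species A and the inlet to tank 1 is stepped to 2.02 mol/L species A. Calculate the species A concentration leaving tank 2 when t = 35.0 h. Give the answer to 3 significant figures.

Time constants: τᵢ = Vᵢ/Q for each well-mixed tank.
τ₁ = 30.6/0.862 = 35.499 h; τ₂ = 6.54/0.862 = 7.5870 h.
Tank 1: C₁ = C_in(1 − e^(−t/τ₁)). Tank 2 (τ₁ ≠ τ₂): C₂ = C_in[1 − (τ₁ e^(−t/τ₁) − τ₂ e^(−t/τ₂))/(τ₁ − τ₂)].
At t = 35.0: e^(−t/τ₁) = 0.37309, e^(−t/τ₂) = 0.0099205.
C₂ = 2.02·[1 − (35.499·0.37309 − 7.5870·0.0099205)/(27.912)] = 2.02·0.52820 = 1.0670 mol/L.

1.07 mol/L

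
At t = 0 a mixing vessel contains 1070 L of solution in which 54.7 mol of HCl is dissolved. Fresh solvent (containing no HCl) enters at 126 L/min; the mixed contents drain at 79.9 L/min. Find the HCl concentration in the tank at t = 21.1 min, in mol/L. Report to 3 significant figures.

0.00873 mol/L

Let m(t) be the amount of HCl. Volume: V(t) = V₀ + (Q_in − Q_out) t = 1070 + 46.100 t; V(21.1) = 2042.7 L.
Species balance (pure solvent in): dm/dt = −Q_out · m/V(t).
Separate: dm/m = −Q_out dt/V(t) ⇒ ln(m/m₀) = −(Q_out/(Q_in−Q_out)) ln(V/V₀).
m = m₀ (V₀/V)^(Q_out/(Q_in−Q_out)) = 54.7 × (1070/2042.7)^(1.7332) = 17.835 mol.
C = m/V = 17.835/2042.7 = 0.0087309 mol/L.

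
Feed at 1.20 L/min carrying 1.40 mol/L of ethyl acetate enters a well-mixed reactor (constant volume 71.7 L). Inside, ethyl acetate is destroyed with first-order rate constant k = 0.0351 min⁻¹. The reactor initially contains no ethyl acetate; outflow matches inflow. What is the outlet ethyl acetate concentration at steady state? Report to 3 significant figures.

V dC/dt = Q(C_in − C) − k V C.
At steady state: 0 = Q C_in − (Q + kV) C_ss, so C_ss = Q C_in/(Q + kV).
C_ss = 1.20·1.40/(1.20 + 0.0351·71.7) = 1.6800/3.7167 = 0.45202 mol/L.

0.452 mol/L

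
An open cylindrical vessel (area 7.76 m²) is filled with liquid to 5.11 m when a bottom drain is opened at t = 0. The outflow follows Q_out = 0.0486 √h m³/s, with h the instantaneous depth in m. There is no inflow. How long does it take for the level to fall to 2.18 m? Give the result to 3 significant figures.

With no inflow, A dh/dt = −0.0486 √h.
∫ h^(−1/2) dh = −(0.0486/A) ∫ dt, giving 2√h = 2√h₀ − (0.0486/A) t.
t = 2A(√h₀ − √h)/0.0486 = 2·7.76·(√5.11 − √2.18)/0.0486
  = 15.520 × (2.2605 − 1.4765) / 0.0486 = 250.38 s.

250 s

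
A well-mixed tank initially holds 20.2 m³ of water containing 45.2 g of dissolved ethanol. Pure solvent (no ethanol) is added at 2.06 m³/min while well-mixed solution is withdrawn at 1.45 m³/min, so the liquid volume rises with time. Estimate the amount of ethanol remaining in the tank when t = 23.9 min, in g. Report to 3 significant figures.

Let m(t) be the amount of ethanol. Volume: V(t) = V₀ + (Q_in − Q_out) t = 20.2 + 0.61000 t; V(23.9) = 34.779 m³.
Solute balance: dm/dt = 0 − Q_out C = −Q_out m/V(t).
Separate: dm/m = −Q_out dt/V(t) ⇒ ln(m/m₀) = −(Q_out/(Q_in−Q_out)) ln(V/V₀).
m = m₀ (V₀/V)^(Q_out/(Q_in−Q_out)) = 45.2 × (20.2/34.779)^(2.3770) = 12.423 g.

12.4 g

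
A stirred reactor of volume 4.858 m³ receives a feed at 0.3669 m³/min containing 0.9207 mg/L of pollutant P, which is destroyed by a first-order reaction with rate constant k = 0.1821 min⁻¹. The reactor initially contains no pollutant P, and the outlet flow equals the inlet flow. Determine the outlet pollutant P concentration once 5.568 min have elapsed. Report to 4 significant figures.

0.2056 mg/L

V dC/dt = Q(C_in − C) − k V C.
This is linear with rate a = Q/V + k = 0.257625 min⁻¹.
C_ss = Q C_in/(Q + kV) = 0.269911 mg/L; C(t) = C_ss + (C₀ − C_ss) e^(−a t).
C(5.568) = 0.269911 + (-0.269911)·e^(−0.257625·5.568) = 0.269911 + (-0.269911)·0.238245 = 0.205606 mg/L.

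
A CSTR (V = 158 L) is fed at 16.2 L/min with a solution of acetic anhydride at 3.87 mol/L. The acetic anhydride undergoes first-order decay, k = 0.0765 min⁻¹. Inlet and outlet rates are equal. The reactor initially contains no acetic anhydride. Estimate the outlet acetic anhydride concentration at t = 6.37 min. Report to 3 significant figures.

V dC/dt = Q(C_in − C) − k V C.
dC/dt = (Q/V) C_in − (Q/V + k) C; effective rate a = Q/V + k = 0.10253 + 0.0765 = 0.17903 min⁻¹.
C_ss = Q C_in/(Q + kV) = 2.2164 mol/L; C(t) = C_ss + (C₀ − C_ss) e^(−a t).
C(6.37) = 2.2164 + (-2.2164)·e^(−0.17903·6.37) = 2.2164 + (-2.2164)·0.31968 = 1.5078 mol/L.

1.51 mol/L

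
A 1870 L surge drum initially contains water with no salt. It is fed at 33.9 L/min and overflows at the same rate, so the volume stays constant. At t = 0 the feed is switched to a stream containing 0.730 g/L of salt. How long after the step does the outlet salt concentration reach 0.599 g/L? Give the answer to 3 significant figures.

Species balance: V dC/dt = Q(C_in − C) ⇒ τ = V/Q = 55.162 min.
C(t) = C_in + (C₀ − C_in) e^(−t/τ). Set C = 0.599 and solve for t:
e^(−t/τ) = (C − C_in)/(C₀ − C_in) = (0.599 − 0.730)/(0 − 0.730) = 0.17945
t = −τ ln(…) = 55.162 × 1.7178 = 94.760 min.

94.8 min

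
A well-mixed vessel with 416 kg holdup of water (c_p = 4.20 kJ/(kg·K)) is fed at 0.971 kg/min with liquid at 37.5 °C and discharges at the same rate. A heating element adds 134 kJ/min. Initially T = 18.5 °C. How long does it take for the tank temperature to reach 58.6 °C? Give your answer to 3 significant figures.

636 min

M c_p dT/dt = ṁ c_p (T_in − T) + Q̇.
τ = M/ṁ = 428.42 min; T_ss = T_in + Q̇/(ṁ c_p) = 70.358 °C.
T(t) = T_ss + (T₀ − T_ss) e^(−t/τ). Set T = 58.6:
e^(−t/τ) = (58.6 − 70.358)/(18.5 − 70.358) = 0.22673
t = −428.42 · ln(0.22673) = 635.78 min.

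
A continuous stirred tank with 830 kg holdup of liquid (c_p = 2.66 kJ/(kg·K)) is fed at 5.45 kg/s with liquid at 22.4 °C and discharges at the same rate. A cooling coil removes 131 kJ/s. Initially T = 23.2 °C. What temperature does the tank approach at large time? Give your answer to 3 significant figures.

13.4 °C

First-law balance (no shaft work): M c_p dT/dt = ṁ c_p (T_in − T) − 131.
At steady state dT/dt = 0 ⇒ T_ss = T_in − Q̇/(ṁ c_p) = 22.4 − 131/(5.45·2.66) = 13.364 °C.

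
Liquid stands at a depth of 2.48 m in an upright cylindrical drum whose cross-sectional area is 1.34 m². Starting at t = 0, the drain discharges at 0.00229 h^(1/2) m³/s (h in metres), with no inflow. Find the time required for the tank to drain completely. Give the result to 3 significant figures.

A dh/dt = −Q_out = −0.00229 √h.
This is separable: 2 d(√h)/dt = −0.00229/A, so √h = √h₀ − (0.00229/(2A)) t.
Set h = 0: 2√h₀ = (0.00229/A) t_empty ⇒ t_empty = 2A√h₀/0.00229.
t_empty = 2·1.34·√2.48/0.00229 = 2.6800·1.5748/0.00229 = 1843.0 s.

1840 s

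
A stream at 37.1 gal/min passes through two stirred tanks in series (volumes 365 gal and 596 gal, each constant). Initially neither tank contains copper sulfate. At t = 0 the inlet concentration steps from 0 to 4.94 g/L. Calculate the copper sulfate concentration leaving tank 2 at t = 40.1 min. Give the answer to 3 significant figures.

4.02 g/L

Time constants: τᵢ = Vᵢ/Q for each well-mixed tank.
τ₁ = 365/37.1 = 9.8383 min; τ₂ = 596/37.1 = 16.065 min.
Tank 1: C₁ = C_in(1 − e^(−t/τ₁)). Tank 2 (τ₁ ≠ τ₂): C₂ = C_in[1 − (τ₁ e^(−t/τ₁) − τ₂ e^(−t/τ₂))/(τ₁ − τ₂)].
At t = 40.1: e^(−t/τ₁) = 0.016977, e^(−t/τ₂) = 0.082401.
C₂ = 4.94·[1 − (9.8383·0.016977 − 16.065·0.082401)/(-6.2264)] = 4.94·0.81422 = 4.0223 g/L.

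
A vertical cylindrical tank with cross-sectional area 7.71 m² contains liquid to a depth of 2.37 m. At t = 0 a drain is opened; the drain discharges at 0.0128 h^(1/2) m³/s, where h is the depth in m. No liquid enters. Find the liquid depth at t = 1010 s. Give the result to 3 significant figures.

Unsteady balance on liquid volume: A dh/dt = −0.0128 √h.
This is separable: 2 d(√h)/dt = −0.0128/A, so √h = √h₀ − (0.0128/(2A)) t.
√h = √2.37 − 0.0128·1010/(2·7.71) = 1.5395 − 0.83839 = 0.70109.
h = 0.70109² = 0.49153 m.

0.492 m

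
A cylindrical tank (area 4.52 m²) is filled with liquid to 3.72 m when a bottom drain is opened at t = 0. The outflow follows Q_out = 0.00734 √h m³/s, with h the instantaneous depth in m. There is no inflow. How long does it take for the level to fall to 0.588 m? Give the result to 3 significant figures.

Accumulation of liquid (constant cross-section A): A dh/dt = −0.00734 √h.
Separate and integrate: 2(√h − √h₀) = −(0.00734/A) t.
t = 2A(√h₀ − √h)/0.00734 = 2·4.52·(√3.72 − √0.588)/0.00734
  = 9.0400 × (1.9287 − 0.76681) / 0.00734 = 1431.0 s.

1430 s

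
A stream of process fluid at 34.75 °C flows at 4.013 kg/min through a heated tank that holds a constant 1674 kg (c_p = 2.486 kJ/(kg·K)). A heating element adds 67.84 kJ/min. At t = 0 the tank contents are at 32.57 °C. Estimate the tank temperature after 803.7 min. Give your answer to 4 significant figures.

40.24 °C

Energy balance: M c_p dT/dt = ṁ c_p (T_in − T) + 67.84.
Rearrange: dT/dt = (T_ss − T)/τ with τ = M/ṁ = 417.144 min and T_ss = T_in + Q̇/(ṁ c_p) = 41.5501 °C.
Integrating: T(t) = T_ss + (T₀ − T_ss) e^(−t/τ).
T(803.7) = 41.5501 + (-8.98010)·e^(−803.7/417.144) = 41.5501 + (-8.98010)·0.145632 = 40.2423 °C.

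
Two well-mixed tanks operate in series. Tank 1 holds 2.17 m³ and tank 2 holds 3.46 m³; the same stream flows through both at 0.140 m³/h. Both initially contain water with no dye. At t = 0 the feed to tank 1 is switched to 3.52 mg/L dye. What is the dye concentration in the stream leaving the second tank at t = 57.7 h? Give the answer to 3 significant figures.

2.75 mg/L

Species balance on tank i: dCᵢ/dt = (Cᵢ₋₁ − Cᵢ)/τᵢ with τᵢ = Vᵢ/Q.
τ₁ = 2.17/0.140 = 15.500 h; τ₂ = 3.46/0.140 = 24.714 h.
Tank 1: C₁ = C_in(1 − e^(−t/τ₁)). Tank 2 (τ₁ ≠ τ₂): C₂ = C_in[1 − (τ₁ e^(−t/τ₁) − τ₂ e^(−t/τ₂))/(τ₁ − τ₂)].
At t = 57.7: e^(−t/τ₁) = 0.024172, e^(−t/τ₂) = 0.096841.
C₂ = 3.52·[1 − (15.500·0.024172 − 24.714·0.096841)/(-9.2143)] = 3.52·0.78092 = 2.7488 mg/L.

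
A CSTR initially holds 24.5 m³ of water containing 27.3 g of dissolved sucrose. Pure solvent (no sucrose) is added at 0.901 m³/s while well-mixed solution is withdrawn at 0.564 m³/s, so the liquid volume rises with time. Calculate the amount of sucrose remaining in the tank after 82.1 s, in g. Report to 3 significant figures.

7.71 g

Let m(t) be the amount of sucrose. Volume: V(t) = V₀ + (Q_in − Q_out) t = 24.5 + 0.33700 t; V(82.1) = 52.168 m³.
Solute balance: dm/dt = 0 − Q_out C = −Q_out m/V(t).
dm/m = −Q_out dt/(V₀ + 0.33700 t); integrating gives ln(m/m₀) = −(Q_out/(Q_in−Q_out)) ln(V/V₀).
m = m₀ (V₀/V)^(Q_out/(Q_in−Q_out)) = 27.3 × (24.5/52.168)^(1.6736) = 7.7060 g.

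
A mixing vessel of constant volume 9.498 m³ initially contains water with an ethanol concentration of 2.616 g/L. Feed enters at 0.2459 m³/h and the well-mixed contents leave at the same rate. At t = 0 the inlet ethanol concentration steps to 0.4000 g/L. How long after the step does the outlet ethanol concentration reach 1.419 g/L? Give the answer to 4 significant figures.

30.01 h

Species balance on the tank: V dC/dt = Q(C_in − C), so τ = V/Q = 38.6255 h.
C(t) = C_in + (C₀ − C_in) e^(−t/τ). Set C = 1.419 and solve for t:
e^(−t/τ) = (C − C_in)/(C₀ − C_in) = (1.419 − 0.4000)/(2.616 − 0.4000) = 0.459838
t = −τ ln(…) = 38.6255 × 0.776882 = 30.0074 h.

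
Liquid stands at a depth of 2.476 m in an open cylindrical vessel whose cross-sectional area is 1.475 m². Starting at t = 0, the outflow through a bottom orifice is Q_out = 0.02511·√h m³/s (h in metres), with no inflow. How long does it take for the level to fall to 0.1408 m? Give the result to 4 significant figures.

With no inflow, A dh/dt = −0.02511 √h.
∫ h^(−1/2) dh = −(0.02511/A) ∫ dt, giving 2√h = 2√h₀ − (0.02511/A) t.
t = 2A(√h₀ − √h)/0.02511 = 2·1.475·(√2.476 − √0.1408)/0.02511
  = 2.95000 × (1.57353 − 0.375233) / 0.02511 = 140.780 s.

140.8 s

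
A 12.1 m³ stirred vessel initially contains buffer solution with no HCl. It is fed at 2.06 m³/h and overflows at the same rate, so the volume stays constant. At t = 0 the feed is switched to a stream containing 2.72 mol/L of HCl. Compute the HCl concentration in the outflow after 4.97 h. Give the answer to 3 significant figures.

1.55 mol/L

Unsteady species balance (constant V, well mixed): V dC/dt = Q(C_in − C).
Rewrite as dC/dt + C/τ = C_in/τ, τ = V/Q = 5.8738 h.
C approaches C_in exponentially: C(t) = C_in + (C₀ − C_in) e^(−t/τ).
C(4.97) = 2.72 + (0 − 2.72)·e^(−4.97/5.8738) = 2.72 + (-2.7200)·0.42907 = 1.5529 mol/L.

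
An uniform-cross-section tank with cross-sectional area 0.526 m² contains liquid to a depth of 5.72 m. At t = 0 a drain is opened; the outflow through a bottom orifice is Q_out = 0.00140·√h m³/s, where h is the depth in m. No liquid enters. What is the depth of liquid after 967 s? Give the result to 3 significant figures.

1.22 m

With no inflow, A dh/dt = −0.00140 √h.
Separate and integrate: 2(√h − √h₀) = −(0.00140/A) t.
√h = √5.72 − 0.00140·967/(2·0.526) = 2.3917 − 1.2869 = 1.1048.
h = 1.1048² = 1.2205 m.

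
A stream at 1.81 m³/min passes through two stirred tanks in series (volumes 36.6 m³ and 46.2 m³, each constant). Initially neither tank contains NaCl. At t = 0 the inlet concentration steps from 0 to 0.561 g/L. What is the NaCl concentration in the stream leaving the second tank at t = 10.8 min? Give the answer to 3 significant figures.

0.0464 g/L

Time constants: τᵢ = Vᵢ/Q for each well-mixed tank.
τ₁ = 36.6/1.81 = 20.221 min; τ₂ = 46.2/1.81 = 25.525 min.
Tank 1: C₁ = C_in(1 − e^(−t/τ₁)). Tank 2 (τ₁ ≠ τ₂): C₂ = C_in[1 − (τ₁ e^(−t/τ₁) − τ₂ e^(−t/τ₂))/(τ₁ − τ₂)].
At t = 10.8: e^(−t/τ₁) = 0.58620, e^(−t/τ₂) = 0.65500.
C₂ = 0.561·[1 − (20.221·0.58620 − 25.525·0.65500)/(-5.3039)] = 0.561·0.082681 = 0.046384 g/L.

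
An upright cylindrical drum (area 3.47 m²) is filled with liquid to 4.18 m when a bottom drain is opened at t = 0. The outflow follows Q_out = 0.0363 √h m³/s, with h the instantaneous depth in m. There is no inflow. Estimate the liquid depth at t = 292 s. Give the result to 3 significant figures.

0.267 m

A dh/dt = −Q_out = −0.0363 √h.
This is separable: 2 d(√h)/dt = −0.0363/A, so √h = √h₀ − (0.0363/(2A)) t.
√h = √4.18 − 0.0363·292/(2·3.47) = 2.0445 − 1.5273 = 0.51718.
h = 0.51718² = 0.26748 m.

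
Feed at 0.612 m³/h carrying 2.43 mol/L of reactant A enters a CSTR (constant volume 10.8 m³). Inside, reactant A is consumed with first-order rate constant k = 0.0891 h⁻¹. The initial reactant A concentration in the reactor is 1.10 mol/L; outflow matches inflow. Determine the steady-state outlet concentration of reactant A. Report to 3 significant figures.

V dC/dt = Q(C_in − C) − k V C.
Steady state (dC/dt = 0): C_ss = Q C_in/(Q + kV) = C_in/(1 + kV/Q).
C_ss = 0.612·2.43/(0.612 + 0.0891·10.8) = 1.4872/1.5743 = 0.94466 mol/L.

0.945 mol/L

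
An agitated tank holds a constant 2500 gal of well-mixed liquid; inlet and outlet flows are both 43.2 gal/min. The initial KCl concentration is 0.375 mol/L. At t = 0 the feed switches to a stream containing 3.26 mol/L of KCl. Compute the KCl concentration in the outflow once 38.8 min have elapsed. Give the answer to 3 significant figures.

Transient balance on the dissolved component: V dC/dt = Q(C_in − C).
So dC/dt = (C_in − C)/τ with τ = V/Q = 2500/43.2 = 57.870 min.
C approaches C_in exponentially: C(t) = C_in + (C₀ − C_in) e^(−t/τ).
C(38.8) = 3.26 + (0.375 − 3.26)·e^(−38.8/57.870) = 3.26 + (-2.8850)·0.51147 = 1.7844 mol/L.

1.78 mol/L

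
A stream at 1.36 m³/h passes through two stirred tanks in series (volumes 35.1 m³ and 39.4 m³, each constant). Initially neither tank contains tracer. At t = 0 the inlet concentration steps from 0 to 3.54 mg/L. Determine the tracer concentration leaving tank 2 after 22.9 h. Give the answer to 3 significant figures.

0.724 mg/L

Species balance on tank i: dCᵢ/dt = (Cᵢ₋₁ − Cᵢ)/τᵢ with τᵢ = Vᵢ/Q.
τ₁ = 35.1/1.36 = 25.809 h; τ₂ = 39.4/1.36 = 28.971 h.
Solving the cascade with C₁(0)=C₂(0)=0 gives C₂(t) = C_in[1 − (τ₁ e^(−t/τ₁) − τ₂ e^(−t/τ₂))/(τ₁ − τ₂)].
At t = 22.9: e^(−t/τ₁) = 0.41177, e^(−t/τ₂) = 0.45364.
C₂ = 3.54·[1 − (25.809·0.41177 − 28.971·0.45364)/(-3.1618)] = 3.54·0.20460 = 0.72427 mg/L.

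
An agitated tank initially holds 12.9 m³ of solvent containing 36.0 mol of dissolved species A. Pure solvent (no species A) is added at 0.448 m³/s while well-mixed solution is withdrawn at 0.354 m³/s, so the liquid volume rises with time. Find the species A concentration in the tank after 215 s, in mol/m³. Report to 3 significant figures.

0.0312 mol/m³

Let m(t) be the amount of species A. Volume: V(t) = V₀ + (Q_in − Q_out) t = 12.9 + 0.094000 t; V(215) = 33.110 m³.
Solute balance: dm/dt = 0 − Q_out C = −Q_out m/V(t).
dm/m = −Q_out dt/(V₀ + 0.094000 t); integrating gives ln(m/m₀) = −(Q_out/(Q_in−Q_out)) ln(V/V₀).
m = m₀ (V₀/V)^(Q_out/(Q_in−Q_out)) = 36.0 × (12.9/33.110)^(3.7660) = 1.0343 mol.
C = m/V = 1.0343/33.110 = 0.031237 mol/m³.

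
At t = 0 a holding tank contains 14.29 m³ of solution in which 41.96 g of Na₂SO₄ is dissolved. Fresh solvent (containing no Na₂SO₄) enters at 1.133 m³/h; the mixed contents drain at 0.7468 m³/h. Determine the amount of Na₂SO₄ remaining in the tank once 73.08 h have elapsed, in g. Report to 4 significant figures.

Total volume: dV/dt = Q_in − Q_out = 0.386200 m³/h, so V(t) = 14.29 + 0.386200 t and V(73.08) = 42.5135 m³.
Species balance (pure solvent in): dm/dt = −Q_out · m/V(t).
dm/m = −Q_out dt/(V₀ + 0.386200 t); integrating gives ln(m/m₀) = −(Q_out/(Q_in−Q_out)) ln(V/V₀).
m = m₀ (V₀/V)^(Q_out/(Q_in−Q_out)) = 41.96 × (14.29/42.5135)^(1.93371) = 5.09604 g.

5.096 g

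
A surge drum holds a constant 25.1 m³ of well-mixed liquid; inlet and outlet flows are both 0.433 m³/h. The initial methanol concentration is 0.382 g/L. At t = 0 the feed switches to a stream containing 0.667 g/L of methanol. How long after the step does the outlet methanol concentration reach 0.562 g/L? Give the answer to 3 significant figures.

57.9 h

Mass balance on the solute (V constant): V dC/dt = Q(C_in − C), so τ = V/Q = 57.968 h.
C(t) = C_in + (C₀ − C_in) e^(−t/τ). Set C = 0.562 and solve for t:
e^(−t/τ) = (C − C_in)/(C₀ − C_in) = (0.562 − 0.667)/(0.382 − 0.667) = 0.36842
t = −τ ln(…) = 57.968 × 0.99853 = 57.882 h.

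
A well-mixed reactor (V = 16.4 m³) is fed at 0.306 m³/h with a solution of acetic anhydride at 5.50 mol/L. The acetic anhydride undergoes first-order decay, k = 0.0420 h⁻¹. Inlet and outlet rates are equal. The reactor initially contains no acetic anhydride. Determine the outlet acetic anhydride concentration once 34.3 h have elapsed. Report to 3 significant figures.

1.48 mol/L

Species balance: V dC/dt = Q C_in − Q C − k V C.
This is linear with rate a = Q/V + k = 0.060659 h⁻¹.
C_ss = Q C_in/(Q + kV) = 1.6918 mol/L; C(t) = C_ss + (C₀ − C_ss) e^(−a t).
C(34.3) = 1.6918 + (-1.6918)·e^(−0.060659·34.3) = 1.6918 + (-1.6918)·0.12486 = 1.4806 mol/L.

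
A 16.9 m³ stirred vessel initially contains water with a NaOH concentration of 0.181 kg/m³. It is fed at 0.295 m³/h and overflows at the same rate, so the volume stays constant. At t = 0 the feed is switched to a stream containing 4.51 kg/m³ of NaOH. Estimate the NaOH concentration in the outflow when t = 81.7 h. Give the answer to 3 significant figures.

3.47 kg/m³

Unsteady species balance (constant V, well mixed): V dC/dt = Q(C_in − C).
Rewrite as dC/dt + C/τ = C_in/τ, τ = V/Q = 57.288 h.
Integrating: C(t) = C_in + (C₀ − C_in) e^(−t/τ).
C(81.7) = 4.51 + (0.181 − 4.51)·e^(−81.7/57.288) = 4.51 + (-4.3290)·0.24024 = 3.4700 kg/m³.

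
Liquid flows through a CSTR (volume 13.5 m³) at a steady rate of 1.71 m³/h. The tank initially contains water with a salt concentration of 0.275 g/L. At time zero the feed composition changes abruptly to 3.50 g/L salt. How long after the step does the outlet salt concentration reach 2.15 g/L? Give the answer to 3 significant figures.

6.87 h

Species balance: V dC/dt = Q(C_in − C) ⇒ τ = V/Q = 7.8947 h.
C(t) = C_in + (C₀ − C_in) e^(−t/τ). Set C = 2.15 and solve for t:
e^(−t/τ) = (C − C_in)/(C₀ − C_in) = (2.15 − 3.50)/(0.275 − 3.50) = 0.41860
t = −τ ln(…) = 7.8947 × 0.87083 = 6.8750 h.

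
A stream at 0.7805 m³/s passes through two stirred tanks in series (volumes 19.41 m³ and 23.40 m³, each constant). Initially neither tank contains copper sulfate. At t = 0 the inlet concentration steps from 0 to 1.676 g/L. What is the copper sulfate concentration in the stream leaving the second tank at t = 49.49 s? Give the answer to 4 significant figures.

0.9041 g/L

Species balance on tank i: dCᵢ/dt = (Cᵢ₋₁ − Cᵢ)/τᵢ with τᵢ = Vᵢ/Q.
τ₁ = 19.41/0.7805 = 24.8687 s; τ₂ = 23.40/0.7805 = 29.9808 s.
Solving the cascade with C₁(0)=C₂(0)=0 gives C₂(t) = C_in[1 − (τ₁ e^(−t/τ₁) − τ₂ e^(−t/τ₂))/(τ₁ − τ₂)].
At t = 49.49: e^(−t/τ₁) = 0.136688, e^(−t/τ₂) = 0.191911.
C₂ = 1.676·[1 − (24.8687·0.136688 − 29.9808·0.191911)/(-5.11211)] = 1.676·0.539449 = 0.904116 g/L.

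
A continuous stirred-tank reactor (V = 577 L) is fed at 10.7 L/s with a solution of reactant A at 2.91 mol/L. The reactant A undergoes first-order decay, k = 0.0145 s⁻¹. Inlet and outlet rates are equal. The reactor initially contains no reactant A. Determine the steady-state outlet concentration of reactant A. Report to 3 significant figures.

Species balance: V dC/dt = Q C_in − Q C − k V C.
At steady state: 0 = Q C_in − (Q + kV) C_ss, so C_ss = Q C_in/(Q + kV).
C_ss = 10.7·2.91/(10.7 + 0.0145·577) = 31.137/19.066 = 1.6331 mol/L.

1.63 mol/L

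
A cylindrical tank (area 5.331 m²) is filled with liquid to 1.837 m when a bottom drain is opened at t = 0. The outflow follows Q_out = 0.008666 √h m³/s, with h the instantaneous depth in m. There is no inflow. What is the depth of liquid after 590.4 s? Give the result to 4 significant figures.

0.7665 m

A dh/dt = −Q_out = −0.008666 √h.
Separate and integrate: 2(√h − √h₀) = −(0.008666/A) t.
√h = √1.837 − 0.008666·590.4/(2·5.331) = 1.35536 − 0.479873 = 0.875487.
h = 0.875487² = 0.766477 m.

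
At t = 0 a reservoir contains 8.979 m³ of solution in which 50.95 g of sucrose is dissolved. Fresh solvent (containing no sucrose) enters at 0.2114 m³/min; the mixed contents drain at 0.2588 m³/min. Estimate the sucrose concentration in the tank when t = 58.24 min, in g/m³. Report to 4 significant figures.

1.102 g/m³

Total volume: dV/dt = Q_in − Q_out = -0.0474000 m³/min, so V(t) = 8.979 − 0.0474000 t and V(58.24) = 6.21842 m³.
Species balance (pure solvent in): dm/dt = −Q_out · m/V(t).
Separate: dm/m = −Q_out dt/V(t) ⇒ ln(m/m₀) = −(Q_out/(Q_in−Q_out)) ln(V/V₀).
m = m₀ (V₀/V)^(Q_out/(Q_in−Q_out)) = 50.95 × (8.979/6.21842)^(-5.45992) = 6.85532 g.
C = m/V = 6.85532/6.21842 = 1.10242 g/m³.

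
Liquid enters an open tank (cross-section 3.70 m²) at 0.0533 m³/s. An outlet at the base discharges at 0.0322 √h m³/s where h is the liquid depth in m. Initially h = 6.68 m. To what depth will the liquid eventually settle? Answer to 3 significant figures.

Level balance: A dh/dt = 0.0533 − 0.0322 √h. Setting dh/dt = 0:
Q_in = 0.0322 √h_ss ⇒ √h_ss = 0.0533/0.0322 = 1.6553.
h_ss = 1.6553² = 2.7400 m. (Since h₀ = 6.68 m > h_ss, the level will fall toward this value.)

2.74 m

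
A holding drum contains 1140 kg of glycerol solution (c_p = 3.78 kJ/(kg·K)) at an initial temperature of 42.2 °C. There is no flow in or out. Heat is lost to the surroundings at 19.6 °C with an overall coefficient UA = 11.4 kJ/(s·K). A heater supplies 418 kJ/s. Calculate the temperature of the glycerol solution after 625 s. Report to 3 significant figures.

Unsteady energy balance on the tank contents: M c_p dT/dt = −UA(T − T_amb) + Q̇.
dT/dt = (T_ss − T)/τ with T_ss = T_amb + Q̇/UA = 19.6 + 418/11.4 = 56.267 °C, τ = M c_p/UA = 1140·3.78/11.4 = 378.00 s.
Integrating: T(t) = T_ss + (T₀ − T_ss) e^(−t/τ).
T(625) = 56.267 + (-14.067)·0.19139 = 53.574 °C.

53.6 °C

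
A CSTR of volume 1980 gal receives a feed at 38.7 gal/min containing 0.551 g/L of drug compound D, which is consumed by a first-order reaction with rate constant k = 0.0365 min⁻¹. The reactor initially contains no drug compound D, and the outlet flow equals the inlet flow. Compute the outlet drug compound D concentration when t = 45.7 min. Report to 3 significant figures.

Species balance: V dC/dt = Q C_in − Q C − k V C.
dC/dt = (Q/V) C_in − (Q/V + k) C; effective rate a = Q/V + k = 0.019545 + 0.0365 = 0.056045 min⁻¹.
C_ss = Q C_in/(Q + kV) = 0.19216 g/L; C(t) = C_ss + (C₀ − C_ss) e^(−a t).
C(45.7) = 0.19216 + (-0.19216)·e^(−0.056045·45.7) = 0.19216 + (-0.19216)·0.077206 = 0.17732 g/L.

0.177 g/L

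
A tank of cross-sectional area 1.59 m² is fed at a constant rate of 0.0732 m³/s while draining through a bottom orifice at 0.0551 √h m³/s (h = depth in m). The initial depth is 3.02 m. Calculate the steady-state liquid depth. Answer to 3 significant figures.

A dh/dt = Q_in − 0.0551 √h. Steady state requires inflow = outflow:
Q_in = 0.0551 √h_ss ⇒ √h_ss = 0.0732/0.0551 = 1.3285.
h_ss = 1.3285² = 1.7649 m. (Since h₀ = 3.02 m > h_ss, the level will fall toward this value.)

1.76 m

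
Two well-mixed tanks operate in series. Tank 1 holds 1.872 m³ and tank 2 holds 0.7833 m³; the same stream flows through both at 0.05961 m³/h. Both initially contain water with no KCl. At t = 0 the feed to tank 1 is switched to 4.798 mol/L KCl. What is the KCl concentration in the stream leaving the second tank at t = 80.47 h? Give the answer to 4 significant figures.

4.169 mol/L

Each tank obeys Vᵢ dCᵢ/dt = Q(Cᵢ₋₁ − Cᵢ), so τᵢ = Vᵢ/Q.
τ₁ = 1.872/0.05961 = 31.4041 h; τ₂ = 0.7833/0.05961 = 13.1404 h.
Tank 1: C₁ = C_in(1 − e^(−t/τ₁)). Tank 2 (τ₁ ≠ τ₂): C₂ = C_in[1 − (τ₁ e^(−t/τ₁) − τ₂ e^(−t/τ₂))/(τ₁ − τ₂)].
At t = 80.47: e^(−t/τ₁) = 0.0771193, e^(−t/τ₂) = 0.00218999.
C₂ = 4.798·[1 − (31.4041·0.0771193 − 13.1404·0.00218999)/(18.2637)] = 4.798·0.868970 = 4.16932 mol/L.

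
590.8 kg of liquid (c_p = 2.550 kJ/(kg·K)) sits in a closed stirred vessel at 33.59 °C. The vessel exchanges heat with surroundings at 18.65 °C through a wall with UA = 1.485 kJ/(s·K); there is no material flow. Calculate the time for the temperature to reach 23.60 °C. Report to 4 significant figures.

1121 s

Unsteady energy balance on the tank contents: M c_p dT/dt = −UA(T − T_amb).
τ = M c_p/UA = 1014.51 s; T_ss = T_amb = 18.6500 °C.
T(t) = T_ss + (T₀ − T_ss)e^(−t/τ); set T = 23.60:
t = −τ ln[(T − T_ss)/(T₀ − T_ss)] = −1014.51 · ln(0.331325) = 1120.68 s.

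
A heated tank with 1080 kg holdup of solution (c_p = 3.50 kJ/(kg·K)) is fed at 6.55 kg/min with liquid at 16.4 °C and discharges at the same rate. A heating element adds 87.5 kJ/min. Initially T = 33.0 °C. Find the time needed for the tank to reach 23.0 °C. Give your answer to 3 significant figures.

M c_p dT/dt = ṁ c_p (T_in − T) + Q̇.
τ = M/ṁ = 164.89 min; T_ss = T_in + Q̇/(ṁ c_p) = 20.217 °C.
T(t) = T_ss + (T₀ − T_ss) e^(−t/τ). Set T = 23.0:
e^(−t/τ) = (23.0 − 20.217)/(33.0 − 20.217) = 0.21772
t = −164.89 · ln(0.21772) = 251.37 min.

251 min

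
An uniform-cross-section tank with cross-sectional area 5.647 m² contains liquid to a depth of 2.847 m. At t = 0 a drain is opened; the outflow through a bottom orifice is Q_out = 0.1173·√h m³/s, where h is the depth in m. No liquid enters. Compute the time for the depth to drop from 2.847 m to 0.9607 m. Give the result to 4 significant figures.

68.09 s

A dh/dt = −Q_out = −0.1173 √h.
This is separable: 2 d(√h)/dt = −0.1173/A, so √h = √h₀ − (0.1173/(2A)) t.
t = 2A(√h₀ − √h)/0.1173 = 2·5.647·(√2.847 − √0.9607)/0.1173
  = 11.2940 × (1.68731 − 0.980153) / 0.1173 = 68.0868 s.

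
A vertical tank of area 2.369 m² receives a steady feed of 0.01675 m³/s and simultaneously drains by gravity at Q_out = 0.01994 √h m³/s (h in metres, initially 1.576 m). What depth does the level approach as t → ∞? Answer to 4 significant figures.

Level balance: A dh/dt = 0.01675 − 0.01994 √h. Setting dh/dt = 0:
Q_in = 0.01994 √h_ss ⇒ √h_ss = 0.01675/0.01994 = 0.840020.
h_ss = 0.840020² = 0.705634 m. (Since h₀ = 1.576 m > h_ss, the level will fall toward this value.)

0.7056 m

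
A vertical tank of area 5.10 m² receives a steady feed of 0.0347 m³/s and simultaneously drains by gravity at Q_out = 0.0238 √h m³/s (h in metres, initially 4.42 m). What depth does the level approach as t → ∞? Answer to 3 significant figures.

2.13 m

Level balance: A dh/dt = 0.0347 − 0.0238 √h. Setting dh/dt = 0:
Q_in = 0.0238 √h_ss ⇒ √h_ss = 0.0347/0.0238 = 1.4580.
h_ss = 1.4580² = 2.1257 m. (Since h₀ = 4.42 m > h_ss, the level will fall toward this value.)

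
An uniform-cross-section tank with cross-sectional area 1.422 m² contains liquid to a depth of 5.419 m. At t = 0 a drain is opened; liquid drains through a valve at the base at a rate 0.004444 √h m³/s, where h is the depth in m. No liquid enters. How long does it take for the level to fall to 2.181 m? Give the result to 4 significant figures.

544.6 s

A dh/dt = −Q_out = −0.004444 √h.
Separate and integrate: 2(√h − √h₀) = −(0.004444/A) t.
t = 2A(√h₀ − √h)/0.004444 = 2·1.422·(√5.419 − √2.181)/0.004444
  = 2.84400 × (2.32787 − 1.47682) / 0.004444 = 544.644 s.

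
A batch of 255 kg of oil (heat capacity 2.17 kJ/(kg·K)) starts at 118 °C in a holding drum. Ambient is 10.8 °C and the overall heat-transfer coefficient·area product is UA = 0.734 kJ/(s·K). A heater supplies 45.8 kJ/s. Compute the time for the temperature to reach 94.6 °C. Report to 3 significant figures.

557 s

Energy balance: M c_p dT/dt = −UA(T − T_amb) + Q̇.
τ = M c_p/UA = 753.88 s; T_ss = T_amb + Q̇/UA = 10.8 + 45.8/0.734 = 73.198 °C.
T(t) = T_ss + (T₀ − T_ss)e^(−t/τ); set T = 94.6:
t = −τ ln[(T − T_ss)/(T₀ − T_ss)] = −753.88 · ln(0.47770) = 556.94 s.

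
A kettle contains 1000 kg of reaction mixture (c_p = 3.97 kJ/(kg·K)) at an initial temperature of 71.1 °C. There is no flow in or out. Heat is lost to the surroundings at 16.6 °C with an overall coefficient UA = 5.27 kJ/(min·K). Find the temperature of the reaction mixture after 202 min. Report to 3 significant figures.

58.3 °C

Lumped-capacitance energy balance: M c_p dT/dt = UA(T_amb − T).
dT/dt = (T_ss − T)/τ with T_ss = T_amb = 16.600 °C, τ = M c_p/UA = 1000·3.97/5.27 = 753.32 min.
This is linear first-order; T(t) = T_ss + (T₀ − T_ss) e^(−t/τ).
T(202) = 16.600 + (54.500)·0.76480 = 58.281 °C.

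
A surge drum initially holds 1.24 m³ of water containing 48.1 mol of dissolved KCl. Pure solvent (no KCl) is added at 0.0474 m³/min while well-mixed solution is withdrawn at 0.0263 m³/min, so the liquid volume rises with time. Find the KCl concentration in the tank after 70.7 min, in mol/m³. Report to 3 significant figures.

Let m(t) be the amount of KCl. Volume: V(t) = V₀ + (Q_in − Q_out) t = 1.24 + 0.021100 t; V(70.7) = 2.7318 m³.
Species balance (pure solvent in): dm/dt = −Q_out · m/V(t).
dm/m = −Q_out dt/(V₀ + 0.021100 t); integrating gives ln(m/m₀) = −(Q_out/(Q_in−Q_out)) ln(V/V₀).
m = m₀ (V₀/V)^(Q_out/(Q_in−Q_out)) = 48.1 × (1.24/2.7318)^(1.2464) = 17.972 mol.
C = m/V = 17.972/2.7318 = 6.5787 mol/m³.

6.58 mol/m³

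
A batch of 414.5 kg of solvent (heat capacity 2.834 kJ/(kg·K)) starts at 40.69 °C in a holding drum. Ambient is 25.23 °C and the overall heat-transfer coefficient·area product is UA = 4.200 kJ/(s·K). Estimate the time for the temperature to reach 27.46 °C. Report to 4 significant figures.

Lumped-capacitance energy balance: M c_p dT/dt = UA(T_amb − T).
τ = M c_p/UA = 279.689 s; T_ss = T_amb = 25.2300 °C.
T(t) = T_ss + (T₀ − T_ss)e^(−t/τ); set T = 27.46:
t = −τ ln[(T − T_ss)/(T₀ − T_ss)] = −279.689 · ln(0.144243) = 541.549 s.

541.5 s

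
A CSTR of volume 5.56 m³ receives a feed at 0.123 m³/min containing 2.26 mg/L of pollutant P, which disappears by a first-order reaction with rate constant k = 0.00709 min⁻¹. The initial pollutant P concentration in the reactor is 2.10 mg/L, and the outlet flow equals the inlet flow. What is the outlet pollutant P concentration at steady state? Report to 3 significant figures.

1.71 mg/L

Accumulation = in − out − consumed: V dC/dt = Q C_in − Q C − k V C.
Steady state (dC/dt = 0): C_ss = Q C_in/(Q + kV) = C_in/(1 + kV/Q).
C_ss = 0.123·2.26/(0.123 + 0.00709·5.56) = 0.27798/0.16242 = 1.7115 mg/L.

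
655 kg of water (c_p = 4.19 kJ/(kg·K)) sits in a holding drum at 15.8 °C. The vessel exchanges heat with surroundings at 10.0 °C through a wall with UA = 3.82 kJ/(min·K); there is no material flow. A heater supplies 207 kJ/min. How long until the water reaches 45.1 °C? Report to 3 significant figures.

668 min

Lumped-capacitance energy balance: M c_p dT/dt = UA(T_amb − T) + Q̇.
τ = M c_p/UA = 718.44 min; T_ss = T_amb + Q̇/UA = 10.0 + 207/3.82 = 64.188 °C.
T(t) = T_ss + (T₀ − T_ss)e^(−t/τ); set T = 45.1:
t = −τ ln[(T − T_ss)/(T₀ − T_ss)] = −718.44 · ln(0.39448) = 668.28 min.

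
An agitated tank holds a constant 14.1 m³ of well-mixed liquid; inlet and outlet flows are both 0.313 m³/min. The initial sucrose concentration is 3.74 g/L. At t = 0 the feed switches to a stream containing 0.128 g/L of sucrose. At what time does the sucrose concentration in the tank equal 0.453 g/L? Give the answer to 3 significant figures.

Species balance: V dC/dt = Q(C_in − C) ⇒ τ = V/Q = 45.048 min.
C(t) = C_in + (C₀ − C_in) e^(−t/τ). Set C = 0.453 and solve for t:
e^(−t/τ) = (C − C_in)/(C₀ − C_in) = (0.453 − 0.128)/(3.74 − 0.128) = 0.089978
t = −τ ln(…) = 45.048 × 2.4082 = 108.48 min.

108 min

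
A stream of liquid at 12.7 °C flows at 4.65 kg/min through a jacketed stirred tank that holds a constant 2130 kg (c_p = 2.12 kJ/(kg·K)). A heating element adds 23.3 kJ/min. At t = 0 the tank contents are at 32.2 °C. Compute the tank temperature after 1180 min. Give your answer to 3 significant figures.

M c_p dT/dt = ṁ c_p (T_in − T) + Q̇.
Rearrange: dT/dt = (T_ss − T)/τ with τ = M/ṁ = 458.06 min and T_ss = T_in + Q̇/(ṁ c_p) = 15.064 °C.
Solution: T(t) = T_ss + (T₀ − T_ss) e^(−t/τ).
T(1180) = 15.064 + (17.136)·e^(−1180/458.06) = 15.064 + (17.136)·0.076073 = 16.367 °C.

16.4 °C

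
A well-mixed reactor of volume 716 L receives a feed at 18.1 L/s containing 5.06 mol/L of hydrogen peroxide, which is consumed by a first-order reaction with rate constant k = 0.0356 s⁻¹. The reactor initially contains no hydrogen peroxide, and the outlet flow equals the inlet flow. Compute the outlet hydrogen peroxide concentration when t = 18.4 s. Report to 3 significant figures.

Species balance: V dC/dt = Q C_in − Q C − k V C.
dC/dt = (Q/V) C_in − (Q/V + k) C; effective rate a = Q/V + k = 0.025279 + 0.0356 = 0.060879 s⁻¹.
C_ss = Q C_in/(Q + kV) = 2.1011 mol/L; C(t) = C_ss + (C₀ − C_ss) e^(−a t).
C(18.4) = 2.1011 + (-2.1011)·e^(−0.060879·18.4) = 2.1011 + (-2.1011)·0.32622 = 1.4157 mol/L.

1.42 mol/L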